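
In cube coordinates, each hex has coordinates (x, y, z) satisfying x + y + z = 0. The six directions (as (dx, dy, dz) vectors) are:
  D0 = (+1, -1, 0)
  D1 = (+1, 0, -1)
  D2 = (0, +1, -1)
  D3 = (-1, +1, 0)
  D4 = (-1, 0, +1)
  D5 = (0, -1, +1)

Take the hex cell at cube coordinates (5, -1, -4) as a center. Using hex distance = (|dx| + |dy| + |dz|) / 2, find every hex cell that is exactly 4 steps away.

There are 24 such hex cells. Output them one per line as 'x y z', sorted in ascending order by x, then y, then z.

Walk ring at distance 4 from (5, -1, -4):
Start at center + D4*4 = (1, -1, 0)
  hex 0: (1, -1, 0)
  hex 1: (2, -2, 0)
  hex 2: (3, -3, 0)
  hex 3: (4, -4, 0)
  hex 4: (5, -5, 0)
  hex 5: (6, -5, -1)
  hex 6: (7, -5, -2)
  hex 7: (8, -5, -3)
  hex 8: (9, -5, -4)
  hex 9: (9, -4, -5)
  hex 10: (9, -3, -6)
  hex 11: (9, -2, -7)
  hex 12: (9, -1, -8)
  hex 13: (8, 0, -8)
  hex 14: (7, 1, -8)
  hex 15: (6, 2, -8)
  hex 16: (5, 3, -8)
  hex 17: (4, 3, -7)
  hex 18: (3, 3, -6)
  hex 19: (2, 3, -5)
  hex 20: (1, 3, -4)
  hex 21: (1, 2, -3)
  hex 22: (1, 1, -2)
  hex 23: (1, 0, -1)
Sorted: 24 hexes.

Answer: 1 -1 0
1 0 -1
1 1 -2
1 2 -3
1 3 -4
2 -2 0
2 3 -5
3 -3 0
3 3 -6
4 -4 0
4 3 -7
5 -5 0
5 3 -8
6 -5 -1
6 2 -8
7 -5 -2
7 1 -8
8 -5 -3
8 0 -8
9 -5 -4
9 -4 -5
9 -3 -6
9 -2 -7
9 -1 -8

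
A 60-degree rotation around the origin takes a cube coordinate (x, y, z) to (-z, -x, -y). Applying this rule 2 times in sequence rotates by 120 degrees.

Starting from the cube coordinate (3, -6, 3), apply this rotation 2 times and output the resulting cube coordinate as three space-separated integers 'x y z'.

Start: (3, -6, 3)
Step 1: (3, -6, 3) -> (-(3), -(3), -(-6)) = (-3, -3, 6)
Step 2: (-3, -3, 6) -> (-(6), -(-3), -(-3)) = (-6, 3, 3)

Answer: -6 3 3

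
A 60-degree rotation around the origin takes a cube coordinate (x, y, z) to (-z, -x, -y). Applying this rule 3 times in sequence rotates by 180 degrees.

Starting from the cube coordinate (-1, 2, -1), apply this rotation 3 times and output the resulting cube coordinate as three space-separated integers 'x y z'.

Answer: 1 -2 1

Derivation:
Start: (-1, 2, -1)
Step 1: (-1, 2, -1) -> (-(-1), -(-1), -(2)) = (1, 1, -2)
Step 2: (1, 1, -2) -> (-(-2), -(1), -(1)) = (2, -1, -1)
Step 3: (2, -1, -1) -> (-(-1), -(2), -(-1)) = (1, -2, 1)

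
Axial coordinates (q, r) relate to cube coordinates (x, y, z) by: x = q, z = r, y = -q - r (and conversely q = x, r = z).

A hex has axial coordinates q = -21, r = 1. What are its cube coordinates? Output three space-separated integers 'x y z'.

x = q = -21
z = r = 1
y = -x - z = -(-21) - (1) = 20

Answer: -21 20 1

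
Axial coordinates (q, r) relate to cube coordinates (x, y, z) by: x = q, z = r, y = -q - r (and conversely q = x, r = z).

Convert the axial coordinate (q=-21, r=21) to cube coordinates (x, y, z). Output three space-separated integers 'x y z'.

x = q = -21
z = r = 21
y = -x - z = -(-21) - (21) = 0

Answer: -21 0 21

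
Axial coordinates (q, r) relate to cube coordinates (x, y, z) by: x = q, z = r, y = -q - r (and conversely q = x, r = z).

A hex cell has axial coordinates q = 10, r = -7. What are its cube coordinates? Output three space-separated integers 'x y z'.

Answer: 10 -3 -7

Derivation:
x = q = 10
z = r = -7
y = -x - z = -(10) - (-7) = -3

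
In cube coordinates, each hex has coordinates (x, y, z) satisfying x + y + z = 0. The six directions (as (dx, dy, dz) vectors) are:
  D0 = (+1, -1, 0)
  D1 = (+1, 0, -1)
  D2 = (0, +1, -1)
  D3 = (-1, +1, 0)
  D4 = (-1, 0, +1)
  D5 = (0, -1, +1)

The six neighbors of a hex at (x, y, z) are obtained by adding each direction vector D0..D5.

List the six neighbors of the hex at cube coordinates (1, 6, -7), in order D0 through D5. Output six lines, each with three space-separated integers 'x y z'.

Center: (1, 6, -7). Add each direction:
  D0: (1, 6, -7) + (1, -1, 0) = (2, 5, -7)
  D1: (1, 6, -7) + (1, 0, -1) = (2, 6, -8)
  D2: (1, 6, -7) + (0, 1, -1) = (1, 7, -8)
  D3: (1, 6, -7) + (-1, 1, 0) = (0, 7, -7)
  D4: (1, 6, -7) + (-1, 0, 1) = (0, 6, -6)
  D5: (1, 6, -7) + (0, -1, 1) = (1, 5, -6)

Answer: 2 5 -7
2 6 -8
1 7 -8
0 7 -7
0 6 -6
1 5 -6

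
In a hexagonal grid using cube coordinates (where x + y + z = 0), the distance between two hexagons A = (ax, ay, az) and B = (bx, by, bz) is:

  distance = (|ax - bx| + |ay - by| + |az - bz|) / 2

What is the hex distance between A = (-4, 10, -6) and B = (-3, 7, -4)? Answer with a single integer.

Answer: 3

Derivation:
|ax - bx| = |-4 - (-3)| = 1
|ay - by| = |10 - 7| = 3
|az - bz| = |-6 - (-4)| = 2
distance = (1 + 3 + 2) / 2 = 6 / 2 = 3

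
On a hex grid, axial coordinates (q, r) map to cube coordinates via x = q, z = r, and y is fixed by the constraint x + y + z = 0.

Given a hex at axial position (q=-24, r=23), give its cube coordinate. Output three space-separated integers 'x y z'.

x = q = -24
z = r = 23
y = -x - z = -(-24) - (23) = 1

Answer: -24 1 23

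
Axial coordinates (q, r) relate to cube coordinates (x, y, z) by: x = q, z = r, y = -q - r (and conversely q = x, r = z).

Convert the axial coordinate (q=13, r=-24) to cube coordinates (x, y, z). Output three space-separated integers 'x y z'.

Answer: 13 11 -24

Derivation:
x = q = 13
z = r = -24
y = -x - z = -(13) - (-24) = 11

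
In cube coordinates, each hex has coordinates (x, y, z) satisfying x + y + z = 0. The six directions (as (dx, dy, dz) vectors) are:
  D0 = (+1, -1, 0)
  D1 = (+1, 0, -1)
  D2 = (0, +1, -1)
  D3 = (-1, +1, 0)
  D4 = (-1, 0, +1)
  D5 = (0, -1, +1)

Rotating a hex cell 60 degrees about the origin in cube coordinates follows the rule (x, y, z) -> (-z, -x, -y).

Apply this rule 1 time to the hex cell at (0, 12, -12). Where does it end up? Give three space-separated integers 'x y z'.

Answer: 12 0 -12

Derivation:
Start: (0, 12, -12)
Step 1: (0, 12, -12) -> (-(-12), -(0), -(12)) = (12, 0, -12)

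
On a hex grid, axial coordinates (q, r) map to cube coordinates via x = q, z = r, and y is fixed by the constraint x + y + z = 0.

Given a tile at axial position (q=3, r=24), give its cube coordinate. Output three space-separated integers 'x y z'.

x = q = 3
z = r = 24
y = -x - z = -(3) - (24) = -27

Answer: 3 -27 24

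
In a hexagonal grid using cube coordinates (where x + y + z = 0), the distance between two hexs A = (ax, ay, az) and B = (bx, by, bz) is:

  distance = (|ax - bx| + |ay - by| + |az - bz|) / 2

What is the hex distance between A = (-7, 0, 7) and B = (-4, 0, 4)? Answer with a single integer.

|ax - bx| = |-7 - (-4)| = 3
|ay - by| = |0 - 0| = 0
|az - bz| = |7 - 4| = 3
distance = (3 + 0 + 3) / 2 = 6 / 2 = 3

Answer: 3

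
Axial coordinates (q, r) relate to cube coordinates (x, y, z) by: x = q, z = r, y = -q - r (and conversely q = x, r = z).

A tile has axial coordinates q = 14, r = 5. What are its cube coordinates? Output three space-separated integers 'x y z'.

Answer: 14 -19 5

Derivation:
x = q = 14
z = r = 5
y = -x - z = -(14) - (5) = -19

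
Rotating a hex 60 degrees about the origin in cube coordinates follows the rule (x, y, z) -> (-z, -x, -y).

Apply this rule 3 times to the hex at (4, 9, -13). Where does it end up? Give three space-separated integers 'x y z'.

Start: (4, 9, -13)
Step 1: (4, 9, -13) -> (-(-13), -(4), -(9)) = (13, -4, -9)
Step 2: (13, -4, -9) -> (-(-9), -(13), -(-4)) = (9, -13, 4)
Step 3: (9, -13, 4) -> (-(4), -(9), -(-13)) = (-4, -9, 13)

Answer: -4 -9 13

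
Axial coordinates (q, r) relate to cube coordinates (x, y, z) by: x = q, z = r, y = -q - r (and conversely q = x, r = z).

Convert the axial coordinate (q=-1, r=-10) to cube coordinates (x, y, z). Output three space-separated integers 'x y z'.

Answer: -1 11 -10

Derivation:
x = q = -1
z = r = -10
y = -x - z = -(-1) - (-10) = 11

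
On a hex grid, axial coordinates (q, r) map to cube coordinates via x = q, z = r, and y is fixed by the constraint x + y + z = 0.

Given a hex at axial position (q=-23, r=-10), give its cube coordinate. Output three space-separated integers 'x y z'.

Answer: -23 33 -10

Derivation:
x = q = -23
z = r = -10
y = -x - z = -(-23) - (-10) = 33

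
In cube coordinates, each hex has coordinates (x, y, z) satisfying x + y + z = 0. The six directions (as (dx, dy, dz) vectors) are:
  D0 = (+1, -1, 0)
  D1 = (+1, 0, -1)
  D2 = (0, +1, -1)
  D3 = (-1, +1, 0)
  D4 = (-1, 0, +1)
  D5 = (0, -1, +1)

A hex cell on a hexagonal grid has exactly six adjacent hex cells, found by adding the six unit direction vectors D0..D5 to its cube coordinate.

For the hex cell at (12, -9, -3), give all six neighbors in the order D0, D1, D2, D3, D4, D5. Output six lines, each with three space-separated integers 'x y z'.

Center: (12, -9, -3). Add each direction:
  D0: (12, -9, -3) + (1, -1, 0) = (13, -10, -3)
  D1: (12, -9, -3) + (1, 0, -1) = (13, -9, -4)
  D2: (12, -9, -3) + (0, 1, -1) = (12, -8, -4)
  D3: (12, -9, -3) + (-1, 1, 0) = (11, -8, -3)
  D4: (12, -9, -3) + (-1, 0, 1) = (11, -9, -2)
  D5: (12, -9, -3) + (0, -1, 1) = (12, -10, -2)

Answer: 13 -10 -3
13 -9 -4
12 -8 -4
11 -8 -3
11 -9 -2
12 -10 -2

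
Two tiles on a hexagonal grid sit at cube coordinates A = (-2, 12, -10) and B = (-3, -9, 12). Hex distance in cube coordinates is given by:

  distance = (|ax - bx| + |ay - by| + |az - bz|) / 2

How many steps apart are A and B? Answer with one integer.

Answer: 22

Derivation:
|ax - bx| = |-2 - (-3)| = 1
|ay - by| = |12 - (-9)| = 21
|az - bz| = |-10 - 12| = 22
distance = (1 + 21 + 22) / 2 = 44 / 2 = 22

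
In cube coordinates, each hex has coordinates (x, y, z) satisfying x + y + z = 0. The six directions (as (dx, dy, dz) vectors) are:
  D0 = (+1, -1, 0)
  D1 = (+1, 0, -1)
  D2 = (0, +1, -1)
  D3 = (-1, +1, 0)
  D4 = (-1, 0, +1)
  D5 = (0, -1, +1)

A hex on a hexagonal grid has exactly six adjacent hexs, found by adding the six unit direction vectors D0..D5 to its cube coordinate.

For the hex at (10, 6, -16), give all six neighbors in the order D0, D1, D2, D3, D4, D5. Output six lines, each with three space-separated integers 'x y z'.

Center: (10, 6, -16). Add each direction:
  D0: (10, 6, -16) + (1, -1, 0) = (11, 5, -16)
  D1: (10, 6, -16) + (1, 0, -1) = (11, 6, -17)
  D2: (10, 6, -16) + (0, 1, -1) = (10, 7, -17)
  D3: (10, 6, -16) + (-1, 1, 0) = (9, 7, -16)
  D4: (10, 6, -16) + (-1, 0, 1) = (9, 6, -15)
  D5: (10, 6, -16) + (0, -1, 1) = (10, 5, -15)

Answer: 11 5 -16
11 6 -17
10 7 -17
9 7 -16
9 6 -15
10 5 -15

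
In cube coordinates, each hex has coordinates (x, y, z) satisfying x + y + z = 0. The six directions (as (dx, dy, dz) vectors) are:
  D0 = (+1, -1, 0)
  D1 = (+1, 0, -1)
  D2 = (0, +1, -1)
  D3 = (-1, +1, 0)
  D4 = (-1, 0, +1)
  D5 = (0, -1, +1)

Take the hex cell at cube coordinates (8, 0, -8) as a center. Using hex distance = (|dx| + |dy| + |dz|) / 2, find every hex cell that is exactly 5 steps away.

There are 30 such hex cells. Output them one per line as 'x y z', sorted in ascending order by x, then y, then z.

Answer: 3 0 -3
3 1 -4
3 2 -5
3 3 -6
3 4 -7
3 5 -8
4 -1 -3
4 5 -9
5 -2 -3
5 5 -10
6 -3 -3
6 5 -11
7 -4 -3
7 5 -12
8 -5 -3
8 5 -13
9 -5 -4
9 4 -13
10 -5 -5
10 3 -13
11 -5 -6
11 2 -13
12 -5 -7
12 1 -13
13 -5 -8
13 -4 -9
13 -3 -10
13 -2 -11
13 -1 -12
13 0 -13

Derivation:
Walk ring at distance 5 from (8, 0, -8):
Start at center + D4*5 = (3, 0, -3)
  hex 0: (3, 0, -3)
  hex 1: (4, -1, -3)
  hex 2: (5, -2, -3)
  hex 3: (6, -3, -3)
  hex 4: (7, -4, -3)
  hex 5: (8, -5, -3)
  hex 6: (9, -5, -4)
  hex 7: (10, -5, -5)
  hex 8: (11, -5, -6)
  hex 9: (12, -5, -7)
  hex 10: (13, -5, -8)
  hex 11: (13, -4, -9)
  hex 12: (13, -3, -10)
  hex 13: (13, -2, -11)
  hex 14: (13, -1, -12)
  hex 15: (13, 0, -13)
  hex 16: (12, 1, -13)
  hex 17: (11, 2, -13)
  hex 18: (10, 3, -13)
  hex 19: (9, 4, -13)
  hex 20: (8, 5, -13)
  hex 21: (7, 5, -12)
  hex 22: (6, 5, -11)
  hex 23: (5, 5, -10)
  hex 24: (4, 5, -9)
  hex 25: (3, 5, -8)
  hex 26: (3, 4, -7)
  hex 27: (3, 3, -6)
  hex 28: (3, 2, -5)
  hex 29: (3, 1, -4)
Sorted: 30 hexes.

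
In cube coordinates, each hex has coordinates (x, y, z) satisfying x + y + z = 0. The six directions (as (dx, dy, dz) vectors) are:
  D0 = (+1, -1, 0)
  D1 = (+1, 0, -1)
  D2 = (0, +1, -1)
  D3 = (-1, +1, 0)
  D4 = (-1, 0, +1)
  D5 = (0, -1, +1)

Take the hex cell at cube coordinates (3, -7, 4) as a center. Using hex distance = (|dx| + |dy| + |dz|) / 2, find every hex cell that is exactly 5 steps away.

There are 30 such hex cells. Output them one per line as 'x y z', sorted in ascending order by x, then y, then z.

Walk ring at distance 5 from (3, -7, 4):
Start at center + D4*5 = (-2, -7, 9)
  hex 0: (-2, -7, 9)
  hex 1: (-1, -8, 9)
  hex 2: (0, -9, 9)
  hex 3: (1, -10, 9)
  hex 4: (2, -11, 9)
  hex 5: (3, -12, 9)
  hex 6: (4, -12, 8)
  hex 7: (5, -12, 7)
  hex 8: (6, -12, 6)
  hex 9: (7, -12, 5)
  hex 10: (8, -12, 4)
  hex 11: (8, -11, 3)
  hex 12: (8, -10, 2)
  hex 13: (8, -9, 1)
  hex 14: (8, -8, 0)
  hex 15: (8, -7, -1)
  hex 16: (7, -6, -1)
  hex 17: (6, -5, -1)
  hex 18: (5, -4, -1)
  hex 19: (4, -3, -1)
  hex 20: (3, -2, -1)
  hex 21: (2, -2, 0)
  hex 22: (1, -2, 1)
  hex 23: (0, -2, 2)
  hex 24: (-1, -2, 3)
  hex 25: (-2, -2, 4)
  hex 26: (-2, -3, 5)
  hex 27: (-2, -4, 6)
  hex 28: (-2, -5, 7)
  hex 29: (-2, -6, 8)
Sorted: 30 hexes.

Answer: -2 -7 9
-2 -6 8
-2 -5 7
-2 -4 6
-2 -3 5
-2 -2 4
-1 -8 9
-1 -2 3
0 -9 9
0 -2 2
1 -10 9
1 -2 1
2 -11 9
2 -2 0
3 -12 9
3 -2 -1
4 -12 8
4 -3 -1
5 -12 7
5 -4 -1
6 -12 6
6 -5 -1
7 -12 5
7 -6 -1
8 -12 4
8 -11 3
8 -10 2
8 -9 1
8 -8 0
8 -7 -1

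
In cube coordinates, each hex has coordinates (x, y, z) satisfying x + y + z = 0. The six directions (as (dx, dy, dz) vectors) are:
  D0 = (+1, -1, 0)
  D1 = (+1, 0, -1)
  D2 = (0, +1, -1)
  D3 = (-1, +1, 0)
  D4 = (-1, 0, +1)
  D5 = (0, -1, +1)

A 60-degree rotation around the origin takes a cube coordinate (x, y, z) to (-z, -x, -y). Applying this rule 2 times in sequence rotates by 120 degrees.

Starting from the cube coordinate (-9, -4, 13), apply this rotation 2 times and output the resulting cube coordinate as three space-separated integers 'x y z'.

Start: (-9, -4, 13)
Step 1: (-9, -4, 13) -> (-(13), -(-9), -(-4)) = (-13, 9, 4)
Step 2: (-13, 9, 4) -> (-(4), -(-13), -(9)) = (-4, 13, -9)

Answer: -4 13 -9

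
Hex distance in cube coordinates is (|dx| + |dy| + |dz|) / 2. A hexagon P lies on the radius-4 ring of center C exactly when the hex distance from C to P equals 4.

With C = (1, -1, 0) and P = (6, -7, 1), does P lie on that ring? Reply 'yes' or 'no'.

Answer: no

Derivation:
|px - cx| = |6 - 1| = 5
|py - cy| = |-7 - (-1)| = 6
|pz - cz| = |1 - 0| = 1
distance = (5+6+1)/2 = 12/2 = 6
radius = 4; distance != radius -> no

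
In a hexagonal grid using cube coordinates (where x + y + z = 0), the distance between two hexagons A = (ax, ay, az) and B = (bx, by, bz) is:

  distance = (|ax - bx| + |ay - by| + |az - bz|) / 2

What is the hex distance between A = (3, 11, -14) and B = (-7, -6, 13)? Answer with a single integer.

|ax - bx| = |3 - (-7)| = 10
|ay - by| = |11 - (-6)| = 17
|az - bz| = |-14 - 13| = 27
distance = (10 + 17 + 27) / 2 = 54 / 2 = 27

Answer: 27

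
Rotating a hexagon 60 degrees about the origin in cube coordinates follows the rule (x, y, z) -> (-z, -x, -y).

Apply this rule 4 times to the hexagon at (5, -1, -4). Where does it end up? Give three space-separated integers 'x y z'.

Start: (5, -1, -4)
Step 1: (5, -1, -4) -> (-(-4), -(5), -(-1)) = (4, -5, 1)
Step 2: (4, -5, 1) -> (-(1), -(4), -(-5)) = (-1, -4, 5)
Step 3: (-1, -4, 5) -> (-(5), -(-1), -(-4)) = (-5, 1, 4)
Step 4: (-5, 1, 4) -> (-(4), -(-5), -(1)) = (-4, 5, -1)

Answer: -4 5 -1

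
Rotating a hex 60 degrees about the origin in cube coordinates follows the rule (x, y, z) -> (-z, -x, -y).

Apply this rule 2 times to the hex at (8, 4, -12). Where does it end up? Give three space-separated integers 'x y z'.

Start: (8, 4, -12)
Step 1: (8, 4, -12) -> (-(-12), -(8), -(4)) = (12, -8, -4)
Step 2: (12, -8, -4) -> (-(-4), -(12), -(-8)) = (4, -12, 8)

Answer: 4 -12 8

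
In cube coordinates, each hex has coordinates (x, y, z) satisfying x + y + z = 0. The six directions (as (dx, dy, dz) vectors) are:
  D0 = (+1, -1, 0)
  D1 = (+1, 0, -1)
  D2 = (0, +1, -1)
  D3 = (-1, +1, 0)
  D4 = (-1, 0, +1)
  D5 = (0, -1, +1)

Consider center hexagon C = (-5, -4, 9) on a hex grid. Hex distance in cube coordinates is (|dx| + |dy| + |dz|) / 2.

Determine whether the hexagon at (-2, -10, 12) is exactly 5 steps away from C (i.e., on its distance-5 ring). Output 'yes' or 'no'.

Answer: no

Derivation:
|px - cx| = |-2 - (-5)| = 3
|py - cy| = |-10 - (-4)| = 6
|pz - cz| = |12 - 9| = 3
distance = (3+6+3)/2 = 12/2 = 6
radius = 5; distance != radius -> no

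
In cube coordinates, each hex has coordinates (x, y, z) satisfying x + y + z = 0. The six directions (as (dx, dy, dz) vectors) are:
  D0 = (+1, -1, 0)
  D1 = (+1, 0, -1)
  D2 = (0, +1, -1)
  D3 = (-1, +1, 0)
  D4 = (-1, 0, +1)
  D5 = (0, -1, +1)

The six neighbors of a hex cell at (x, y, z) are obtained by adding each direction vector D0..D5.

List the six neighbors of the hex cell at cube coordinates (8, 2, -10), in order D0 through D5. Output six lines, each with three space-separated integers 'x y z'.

Answer: 9 1 -10
9 2 -11
8 3 -11
7 3 -10
7 2 -9
8 1 -9

Derivation:
Center: (8, 2, -10). Add each direction:
  D0: (8, 2, -10) + (1, -1, 0) = (9, 1, -10)
  D1: (8, 2, -10) + (1, 0, -1) = (9, 2, -11)
  D2: (8, 2, -10) + (0, 1, -1) = (8, 3, -11)
  D3: (8, 2, -10) + (-1, 1, 0) = (7, 3, -10)
  D4: (8, 2, -10) + (-1, 0, 1) = (7, 2, -9)
  D5: (8, 2, -10) + (0, -1, 1) = (8, 1, -9)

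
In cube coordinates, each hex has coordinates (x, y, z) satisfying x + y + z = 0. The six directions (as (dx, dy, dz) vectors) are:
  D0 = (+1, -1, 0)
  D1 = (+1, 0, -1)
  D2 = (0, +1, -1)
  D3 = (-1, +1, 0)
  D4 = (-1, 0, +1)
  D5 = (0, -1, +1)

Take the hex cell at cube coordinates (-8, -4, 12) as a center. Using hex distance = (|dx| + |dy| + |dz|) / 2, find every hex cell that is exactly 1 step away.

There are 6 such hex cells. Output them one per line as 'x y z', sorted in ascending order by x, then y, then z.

Answer: -9 -4 13
-9 -3 12
-8 -5 13
-8 -3 11
-7 -5 12
-7 -4 11

Derivation:
Walk ring at distance 1 from (-8, -4, 12):
Start at center + D4*1 = (-9, -4, 13)
  hex 0: (-9, -4, 13)
  hex 1: (-8, -5, 13)
  hex 2: (-7, -5, 12)
  hex 3: (-7, -4, 11)
  hex 4: (-8, -3, 11)
  hex 5: (-9, -3, 12)
Sorted: 6 hexes.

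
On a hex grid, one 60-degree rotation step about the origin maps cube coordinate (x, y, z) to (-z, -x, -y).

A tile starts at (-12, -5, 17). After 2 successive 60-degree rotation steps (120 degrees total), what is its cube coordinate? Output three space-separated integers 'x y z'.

Start: (-12, -5, 17)
Step 1: (-12, -5, 17) -> (-(17), -(-12), -(-5)) = (-17, 12, 5)
Step 2: (-17, 12, 5) -> (-(5), -(-17), -(12)) = (-5, 17, -12)

Answer: -5 17 -12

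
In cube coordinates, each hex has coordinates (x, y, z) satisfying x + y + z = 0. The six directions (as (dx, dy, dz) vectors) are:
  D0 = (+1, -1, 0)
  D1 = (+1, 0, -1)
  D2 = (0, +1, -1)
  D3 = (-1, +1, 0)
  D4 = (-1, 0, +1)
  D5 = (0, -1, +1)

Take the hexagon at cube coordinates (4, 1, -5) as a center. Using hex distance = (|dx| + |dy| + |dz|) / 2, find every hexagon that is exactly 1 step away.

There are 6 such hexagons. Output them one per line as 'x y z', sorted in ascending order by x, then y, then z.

Walk ring at distance 1 from (4, 1, -5):
Start at center + D4*1 = (3, 1, -4)
  hex 0: (3, 1, -4)
  hex 1: (4, 0, -4)
  hex 2: (5, 0, -5)
  hex 3: (5, 1, -6)
  hex 4: (4, 2, -6)
  hex 5: (3, 2, -5)
Sorted: 6 hexes.

Answer: 3 1 -4
3 2 -5
4 0 -4
4 2 -6
5 0 -5
5 1 -6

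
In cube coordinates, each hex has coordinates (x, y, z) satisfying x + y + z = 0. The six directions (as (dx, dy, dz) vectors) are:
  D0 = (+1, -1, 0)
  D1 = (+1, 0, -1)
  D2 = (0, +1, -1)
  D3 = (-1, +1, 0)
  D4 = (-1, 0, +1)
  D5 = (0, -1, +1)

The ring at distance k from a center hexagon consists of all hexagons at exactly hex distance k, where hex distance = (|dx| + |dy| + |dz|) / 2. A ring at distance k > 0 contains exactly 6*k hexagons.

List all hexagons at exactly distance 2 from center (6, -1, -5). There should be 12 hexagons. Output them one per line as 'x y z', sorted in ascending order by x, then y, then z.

Answer: 4 -1 -3
4 0 -4
4 1 -5
5 -2 -3
5 1 -6
6 -3 -3
6 1 -7
7 -3 -4
7 0 -7
8 -3 -5
8 -2 -6
8 -1 -7

Derivation:
Walk ring at distance 2 from (6, -1, -5):
Start at center + D4*2 = (4, -1, -3)
  hex 0: (4, -1, -3)
  hex 1: (5, -2, -3)
  hex 2: (6, -3, -3)
  hex 3: (7, -3, -4)
  hex 4: (8, -3, -5)
  hex 5: (8, -2, -6)
  hex 6: (8, -1, -7)
  hex 7: (7, 0, -7)
  hex 8: (6, 1, -7)
  hex 9: (5, 1, -6)
  hex 10: (4, 1, -5)
  hex 11: (4, 0, -4)
Sorted: 12 hexes.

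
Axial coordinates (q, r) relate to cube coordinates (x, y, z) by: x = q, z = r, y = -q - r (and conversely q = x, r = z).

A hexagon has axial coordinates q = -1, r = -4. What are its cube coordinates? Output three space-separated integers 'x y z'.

Answer: -1 5 -4

Derivation:
x = q = -1
z = r = -4
y = -x - z = -(-1) - (-4) = 5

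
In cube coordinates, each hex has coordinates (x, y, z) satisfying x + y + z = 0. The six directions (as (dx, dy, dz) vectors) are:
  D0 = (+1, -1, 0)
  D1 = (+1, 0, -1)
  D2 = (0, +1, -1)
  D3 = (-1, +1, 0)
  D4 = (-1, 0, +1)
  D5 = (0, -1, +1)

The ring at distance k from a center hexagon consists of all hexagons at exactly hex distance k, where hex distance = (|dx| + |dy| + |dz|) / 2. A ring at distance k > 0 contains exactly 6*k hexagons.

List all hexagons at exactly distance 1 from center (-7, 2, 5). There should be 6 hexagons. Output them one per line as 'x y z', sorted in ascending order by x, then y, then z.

Walk ring at distance 1 from (-7, 2, 5):
Start at center + D4*1 = (-8, 2, 6)
  hex 0: (-8, 2, 6)
  hex 1: (-7, 1, 6)
  hex 2: (-6, 1, 5)
  hex 3: (-6, 2, 4)
  hex 4: (-7, 3, 4)
  hex 5: (-8, 3, 5)
Sorted: 6 hexes.

Answer: -8 2 6
-8 3 5
-7 1 6
-7 3 4
-6 1 5
-6 2 4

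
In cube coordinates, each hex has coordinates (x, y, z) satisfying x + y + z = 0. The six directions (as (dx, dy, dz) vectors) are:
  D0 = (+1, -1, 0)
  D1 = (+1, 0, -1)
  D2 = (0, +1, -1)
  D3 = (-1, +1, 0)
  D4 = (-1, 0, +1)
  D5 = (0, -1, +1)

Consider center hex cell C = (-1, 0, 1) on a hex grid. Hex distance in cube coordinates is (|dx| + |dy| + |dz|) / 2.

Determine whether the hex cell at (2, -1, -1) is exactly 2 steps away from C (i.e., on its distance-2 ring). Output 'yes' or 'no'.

Answer: no

Derivation:
|px - cx| = |2 - (-1)| = 3
|py - cy| = |-1 - 0| = 1
|pz - cz| = |-1 - 1| = 2
distance = (3+1+2)/2 = 6/2 = 3
radius = 2; distance != radius -> no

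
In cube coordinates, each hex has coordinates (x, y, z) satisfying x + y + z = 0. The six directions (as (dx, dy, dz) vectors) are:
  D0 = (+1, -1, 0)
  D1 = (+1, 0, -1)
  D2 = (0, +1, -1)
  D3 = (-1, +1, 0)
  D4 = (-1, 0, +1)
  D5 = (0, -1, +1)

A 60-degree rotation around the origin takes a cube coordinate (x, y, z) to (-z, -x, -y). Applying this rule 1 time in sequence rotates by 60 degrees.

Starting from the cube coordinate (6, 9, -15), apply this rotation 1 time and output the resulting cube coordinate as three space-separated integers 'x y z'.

Answer: 15 -6 -9

Derivation:
Start: (6, 9, -15)
Step 1: (6, 9, -15) -> (-(-15), -(6), -(9)) = (15, -6, -9)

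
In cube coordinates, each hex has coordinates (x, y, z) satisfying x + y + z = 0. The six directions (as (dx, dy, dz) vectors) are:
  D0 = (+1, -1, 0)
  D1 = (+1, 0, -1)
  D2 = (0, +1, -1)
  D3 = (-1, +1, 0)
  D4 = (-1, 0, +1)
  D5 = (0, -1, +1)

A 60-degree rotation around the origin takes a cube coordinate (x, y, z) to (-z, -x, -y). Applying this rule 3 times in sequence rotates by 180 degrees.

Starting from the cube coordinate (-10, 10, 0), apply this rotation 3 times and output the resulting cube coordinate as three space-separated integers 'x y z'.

Answer: 10 -10 0

Derivation:
Start: (-10, 10, 0)
Step 1: (-10, 10, 0) -> (-(0), -(-10), -(10)) = (0, 10, -10)
Step 2: (0, 10, -10) -> (-(-10), -(0), -(10)) = (10, 0, -10)
Step 3: (10, 0, -10) -> (-(-10), -(10), -(0)) = (10, -10, 0)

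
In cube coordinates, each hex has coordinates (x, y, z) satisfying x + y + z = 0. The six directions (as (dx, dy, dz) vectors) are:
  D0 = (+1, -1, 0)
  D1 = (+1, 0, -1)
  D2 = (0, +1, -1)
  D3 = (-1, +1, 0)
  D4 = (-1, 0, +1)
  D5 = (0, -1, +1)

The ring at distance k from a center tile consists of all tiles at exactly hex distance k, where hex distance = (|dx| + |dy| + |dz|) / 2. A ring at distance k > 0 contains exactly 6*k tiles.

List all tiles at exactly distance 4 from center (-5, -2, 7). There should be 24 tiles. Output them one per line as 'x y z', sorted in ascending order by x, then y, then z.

Walk ring at distance 4 from (-5, -2, 7):
Start at center + D4*4 = (-9, -2, 11)
  hex 0: (-9, -2, 11)
  hex 1: (-8, -3, 11)
  hex 2: (-7, -4, 11)
  hex 3: (-6, -5, 11)
  hex 4: (-5, -6, 11)
  hex 5: (-4, -6, 10)
  hex 6: (-3, -6, 9)
  hex 7: (-2, -6, 8)
  hex 8: (-1, -6, 7)
  hex 9: (-1, -5, 6)
  hex 10: (-1, -4, 5)
  hex 11: (-1, -3, 4)
  hex 12: (-1, -2, 3)
  hex 13: (-2, -1, 3)
  hex 14: (-3, 0, 3)
  hex 15: (-4, 1, 3)
  hex 16: (-5, 2, 3)
  hex 17: (-6, 2, 4)
  hex 18: (-7, 2, 5)
  hex 19: (-8, 2, 6)
  hex 20: (-9, 2, 7)
  hex 21: (-9, 1, 8)
  hex 22: (-9, 0, 9)
  hex 23: (-9, -1, 10)
Sorted: 24 hexes.

Answer: -9 -2 11
-9 -1 10
-9 0 9
-9 1 8
-9 2 7
-8 -3 11
-8 2 6
-7 -4 11
-7 2 5
-6 -5 11
-6 2 4
-5 -6 11
-5 2 3
-4 -6 10
-4 1 3
-3 -6 9
-3 0 3
-2 -6 8
-2 -1 3
-1 -6 7
-1 -5 6
-1 -4 5
-1 -3 4
-1 -2 3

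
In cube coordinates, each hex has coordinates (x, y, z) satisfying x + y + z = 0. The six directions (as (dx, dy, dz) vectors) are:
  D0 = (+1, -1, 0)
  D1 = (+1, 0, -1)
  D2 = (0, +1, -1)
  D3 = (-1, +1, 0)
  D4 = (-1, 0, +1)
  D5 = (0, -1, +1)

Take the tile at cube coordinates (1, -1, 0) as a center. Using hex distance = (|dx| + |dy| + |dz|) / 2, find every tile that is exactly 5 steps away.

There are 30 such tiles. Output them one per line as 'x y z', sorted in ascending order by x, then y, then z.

Answer: -4 -1 5
-4 0 4
-4 1 3
-4 2 2
-4 3 1
-4 4 0
-3 -2 5
-3 4 -1
-2 -3 5
-2 4 -2
-1 -4 5
-1 4 -3
0 -5 5
0 4 -4
1 -6 5
1 4 -5
2 -6 4
2 3 -5
3 -6 3
3 2 -5
4 -6 2
4 1 -5
5 -6 1
5 0 -5
6 -6 0
6 -5 -1
6 -4 -2
6 -3 -3
6 -2 -4
6 -1 -5

Derivation:
Walk ring at distance 5 from (1, -1, 0):
Start at center + D4*5 = (-4, -1, 5)
  hex 0: (-4, -1, 5)
  hex 1: (-3, -2, 5)
  hex 2: (-2, -3, 5)
  hex 3: (-1, -4, 5)
  hex 4: (0, -5, 5)
  hex 5: (1, -6, 5)
  hex 6: (2, -6, 4)
  hex 7: (3, -6, 3)
  hex 8: (4, -6, 2)
  hex 9: (5, -6, 1)
  hex 10: (6, -6, 0)
  hex 11: (6, -5, -1)
  hex 12: (6, -4, -2)
  hex 13: (6, -3, -3)
  hex 14: (6, -2, -4)
  hex 15: (6, -1, -5)
  hex 16: (5, 0, -5)
  hex 17: (4, 1, -5)
  hex 18: (3, 2, -5)
  hex 19: (2, 3, -5)
  hex 20: (1, 4, -5)
  hex 21: (0, 4, -4)
  hex 22: (-1, 4, -3)
  hex 23: (-2, 4, -2)
  hex 24: (-3, 4, -1)
  hex 25: (-4, 4, 0)
  hex 26: (-4, 3, 1)
  hex 27: (-4, 2, 2)
  hex 28: (-4, 1, 3)
  hex 29: (-4, 0, 4)
Sorted: 30 hexes.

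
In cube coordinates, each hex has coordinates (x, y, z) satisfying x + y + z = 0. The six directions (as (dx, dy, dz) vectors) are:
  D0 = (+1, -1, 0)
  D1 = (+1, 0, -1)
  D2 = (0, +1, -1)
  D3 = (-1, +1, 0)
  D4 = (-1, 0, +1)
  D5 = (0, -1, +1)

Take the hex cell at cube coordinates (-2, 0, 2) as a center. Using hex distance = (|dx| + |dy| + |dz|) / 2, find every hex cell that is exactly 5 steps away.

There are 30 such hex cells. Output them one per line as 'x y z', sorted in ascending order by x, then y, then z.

Answer: -7 0 7
-7 1 6
-7 2 5
-7 3 4
-7 4 3
-7 5 2
-6 -1 7
-6 5 1
-5 -2 7
-5 5 0
-4 -3 7
-4 5 -1
-3 -4 7
-3 5 -2
-2 -5 7
-2 5 -3
-1 -5 6
-1 4 -3
0 -5 5
0 3 -3
1 -5 4
1 2 -3
2 -5 3
2 1 -3
3 -5 2
3 -4 1
3 -3 0
3 -2 -1
3 -1 -2
3 0 -3

Derivation:
Walk ring at distance 5 from (-2, 0, 2):
Start at center + D4*5 = (-7, 0, 7)
  hex 0: (-7, 0, 7)
  hex 1: (-6, -1, 7)
  hex 2: (-5, -2, 7)
  hex 3: (-4, -3, 7)
  hex 4: (-3, -4, 7)
  hex 5: (-2, -5, 7)
  hex 6: (-1, -5, 6)
  hex 7: (0, -5, 5)
  hex 8: (1, -5, 4)
  hex 9: (2, -5, 3)
  hex 10: (3, -5, 2)
  hex 11: (3, -4, 1)
  hex 12: (3, -3, 0)
  hex 13: (3, -2, -1)
  hex 14: (3, -1, -2)
  hex 15: (3, 0, -3)
  hex 16: (2, 1, -3)
  hex 17: (1, 2, -3)
  hex 18: (0, 3, -3)
  hex 19: (-1, 4, -3)
  hex 20: (-2, 5, -3)
  hex 21: (-3, 5, -2)
  hex 22: (-4, 5, -1)
  hex 23: (-5, 5, 0)
  hex 24: (-6, 5, 1)
  hex 25: (-7, 5, 2)
  hex 26: (-7, 4, 3)
  hex 27: (-7, 3, 4)
  hex 28: (-7, 2, 5)
  hex 29: (-7, 1, 6)
Sorted: 30 hexes.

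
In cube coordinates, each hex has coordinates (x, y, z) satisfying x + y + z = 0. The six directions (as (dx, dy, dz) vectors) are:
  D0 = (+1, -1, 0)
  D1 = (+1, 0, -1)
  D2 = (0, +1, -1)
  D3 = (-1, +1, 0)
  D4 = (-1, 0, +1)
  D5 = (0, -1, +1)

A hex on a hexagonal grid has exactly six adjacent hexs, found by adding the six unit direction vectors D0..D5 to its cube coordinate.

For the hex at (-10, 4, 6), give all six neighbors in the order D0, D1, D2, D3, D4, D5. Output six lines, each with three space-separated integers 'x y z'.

Answer: -9 3 6
-9 4 5
-10 5 5
-11 5 6
-11 4 7
-10 3 7

Derivation:
Center: (-10, 4, 6). Add each direction:
  D0: (-10, 4, 6) + (1, -1, 0) = (-9, 3, 6)
  D1: (-10, 4, 6) + (1, 0, -1) = (-9, 4, 5)
  D2: (-10, 4, 6) + (0, 1, -1) = (-10, 5, 5)
  D3: (-10, 4, 6) + (-1, 1, 0) = (-11, 5, 6)
  D4: (-10, 4, 6) + (-1, 0, 1) = (-11, 4, 7)
  D5: (-10, 4, 6) + (0, -1, 1) = (-10, 3, 7)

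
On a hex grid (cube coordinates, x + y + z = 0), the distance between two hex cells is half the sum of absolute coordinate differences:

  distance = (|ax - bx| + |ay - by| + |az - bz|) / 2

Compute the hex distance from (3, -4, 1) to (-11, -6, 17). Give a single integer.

Answer: 16

Derivation:
|ax - bx| = |3 - (-11)| = 14
|ay - by| = |-4 - (-6)| = 2
|az - bz| = |1 - 17| = 16
distance = (14 + 2 + 16) / 2 = 32 / 2 = 16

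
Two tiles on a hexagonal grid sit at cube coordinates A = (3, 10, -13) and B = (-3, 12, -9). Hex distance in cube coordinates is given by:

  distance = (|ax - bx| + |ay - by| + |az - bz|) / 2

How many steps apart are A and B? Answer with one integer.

|ax - bx| = |3 - (-3)| = 6
|ay - by| = |10 - 12| = 2
|az - bz| = |-13 - (-9)| = 4
distance = (6 + 2 + 4) / 2 = 12 / 2 = 6

Answer: 6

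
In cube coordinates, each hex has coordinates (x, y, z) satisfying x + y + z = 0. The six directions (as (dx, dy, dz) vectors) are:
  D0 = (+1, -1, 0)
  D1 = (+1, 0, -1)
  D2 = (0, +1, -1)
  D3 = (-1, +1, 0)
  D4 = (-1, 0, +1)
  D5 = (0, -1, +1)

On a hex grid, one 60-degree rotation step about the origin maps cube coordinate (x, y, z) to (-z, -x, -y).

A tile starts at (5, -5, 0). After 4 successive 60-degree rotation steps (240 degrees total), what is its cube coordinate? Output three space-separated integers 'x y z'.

Start: (5, -5, 0)
Step 1: (5, -5, 0) -> (-(0), -(5), -(-5)) = (0, -5, 5)
Step 2: (0, -5, 5) -> (-(5), -(0), -(-5)) = (-5, 0, 5)
Step 3: (-5, 0, 5) -> (-(5), -(-5), -(0)) = (-5, 5, 0)
Step 4: (-5, 5, 0) -> (-(0), -(-5), -(5)) = (0, 5, -5)

Answer: 0 5 -5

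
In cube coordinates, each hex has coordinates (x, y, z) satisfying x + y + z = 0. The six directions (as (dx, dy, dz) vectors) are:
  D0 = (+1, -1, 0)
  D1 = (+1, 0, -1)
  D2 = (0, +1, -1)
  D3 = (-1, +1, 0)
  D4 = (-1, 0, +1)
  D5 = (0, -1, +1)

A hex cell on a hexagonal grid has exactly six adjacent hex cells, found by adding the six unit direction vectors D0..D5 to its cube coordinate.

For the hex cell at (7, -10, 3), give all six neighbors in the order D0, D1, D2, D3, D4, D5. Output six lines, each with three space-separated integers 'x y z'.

Answer: 8 -11 3
8 -10 2
7 -9 2
6 -9 3
6 -10 4
7 -11 4

Derivation:
Center: (7, -10, 3). Add each direction:
  D0: (7, -10, 3) + (1, -1, 0) = (8, -11, 3)
  D1: (7, -10, 3) + (1, 0, -1) = (8, -10, 2)
  D2: (7, -10, 3) + (0, 1, -1) = (7, -9, 2)
  D3: (7, -10, 3) + (-1, 1, 0) = (6, -9, 3)
  D4: (7, -10, 3) + (-1, 0, 1) = (6, -10, 4)
  D5: (7, -10, 3) + (0, -1, 1) = (7, -11, 4)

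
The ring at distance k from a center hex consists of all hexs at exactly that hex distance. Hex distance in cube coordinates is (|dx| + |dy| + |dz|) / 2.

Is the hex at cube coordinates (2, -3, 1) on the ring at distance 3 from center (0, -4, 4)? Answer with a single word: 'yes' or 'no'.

Answer: yes

Derivation:
|px - cx| = |2 - 0| = 2
|py - cy| = |-3 - (-4)| = 1
|pz - cz| = |1 - 4| = 3
distance = (2+1+3)/2 = 6/2 = 3
radius = 3; distance == radius -> yes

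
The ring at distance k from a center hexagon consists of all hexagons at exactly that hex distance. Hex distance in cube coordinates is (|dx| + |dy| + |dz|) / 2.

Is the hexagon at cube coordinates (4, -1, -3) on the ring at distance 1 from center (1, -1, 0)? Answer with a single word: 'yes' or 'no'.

|px - cx| = |4 - 1| = 3
|py - cy| = |-1 - (-1)| = 0
|pz - cz| = |-3 - 0| = 3
distance = (3+0+3)/2 = 6/2 = 3
radius = 1; distance != radius -> no

Answer: no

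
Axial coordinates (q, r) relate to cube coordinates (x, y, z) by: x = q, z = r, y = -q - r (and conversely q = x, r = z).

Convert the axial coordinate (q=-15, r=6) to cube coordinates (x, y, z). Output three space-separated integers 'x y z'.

Answer: -15 9 6

Derivation:
x = q = -15
z = r = 6
y = -x - z = -(-15) - (6) = 9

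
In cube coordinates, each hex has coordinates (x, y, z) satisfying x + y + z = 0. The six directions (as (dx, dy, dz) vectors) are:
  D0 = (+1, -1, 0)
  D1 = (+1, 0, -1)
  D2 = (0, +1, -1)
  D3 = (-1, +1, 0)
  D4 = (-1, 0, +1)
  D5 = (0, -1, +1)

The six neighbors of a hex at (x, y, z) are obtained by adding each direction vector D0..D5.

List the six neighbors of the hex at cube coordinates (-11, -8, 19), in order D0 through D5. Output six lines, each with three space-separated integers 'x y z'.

Answer: -10 -9 19
-10 -8 18
-11 -7 18
-12 -7 19
-12 -8 20
-11 -9 20

Derivation:
Center: (-11, -8, 19). Add each direction:
  D0: (-11, -8, 19) + (1, -1, 0) = (-10, -9, 19)
  D1: (-11, -8, 19) + (1, 0, -1) = (-10, -8, 18)
  D2: (-11, -8, 19) + (0, 1, -1) = (-11, -7, 18)
  D3: (-11, -8, 19) + (-1, 1, 0) = (-12, -7, 19)
  D4: (-11, -8, 19) + (-1, 0, 1) = (-12, -8, 20)
  D5: (-11, -8, 19) + (0, -1, 1) = (-11, -9, 20)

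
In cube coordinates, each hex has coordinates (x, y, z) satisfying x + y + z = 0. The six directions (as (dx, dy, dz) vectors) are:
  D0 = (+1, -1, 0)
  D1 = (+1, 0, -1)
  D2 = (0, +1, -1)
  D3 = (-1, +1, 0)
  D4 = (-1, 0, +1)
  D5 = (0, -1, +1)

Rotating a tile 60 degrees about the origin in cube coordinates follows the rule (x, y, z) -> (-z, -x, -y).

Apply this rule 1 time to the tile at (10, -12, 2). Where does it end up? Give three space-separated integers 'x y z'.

Answer: -2 -10 12

Derivation:
Start: (10, -12, 2)
Step 1: (10, -12, 2) -> (-(2), -(10), -(-12)) = (-2, -10, 12)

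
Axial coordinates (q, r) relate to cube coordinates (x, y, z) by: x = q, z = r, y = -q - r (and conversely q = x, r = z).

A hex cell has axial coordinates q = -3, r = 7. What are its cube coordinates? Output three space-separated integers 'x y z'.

x = q = -3
z = r = 7
y = -x - z = -(-3) - (7) = -4

Answer: -3 -4 7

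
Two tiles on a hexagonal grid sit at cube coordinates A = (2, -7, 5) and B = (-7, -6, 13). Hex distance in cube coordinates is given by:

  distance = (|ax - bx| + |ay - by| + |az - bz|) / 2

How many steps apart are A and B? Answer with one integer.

|ax - bx| = |2 - (-7)| = 9
|ay - by| = |-7 - (-6)| = 1
|az - bz| = |5 - 13| = 8
distance = (9 + 1 + 8) / 2 = 18 / 2 = 9

Answer: 9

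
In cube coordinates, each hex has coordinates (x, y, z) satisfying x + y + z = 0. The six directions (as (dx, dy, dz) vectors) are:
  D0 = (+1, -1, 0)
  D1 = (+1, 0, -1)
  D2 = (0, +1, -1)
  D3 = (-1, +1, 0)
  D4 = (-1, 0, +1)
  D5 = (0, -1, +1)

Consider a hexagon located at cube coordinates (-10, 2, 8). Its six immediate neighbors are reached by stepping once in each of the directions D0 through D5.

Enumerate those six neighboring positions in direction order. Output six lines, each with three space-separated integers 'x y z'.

Answer: -9 1 8
-9 2 7
-10 3 7
-11 3 8
-11 2 9
-10 1 9

Derivation:
Center: (-10, 2, 8). Add each direction:
  D0: (-10, 2, 8) + (1, -1, 0) = (-9, 1, 8)
  D1: (-10, 2, 8) + (1, 0, -1) = (-9, 2, 7)
  D2: (-10, 2, 8) + (0, 1, -1) = (-10, 3, 7)
  D3: (-10, 2, 8) + (-1, 1, 0) = (-11, 3, 8)
  D4: (-10, 2, 8) + (-1, 0, 1) = (-11, 2, 9)
  D5: (-10, 2, 8) + (0, -1, 1) = (-10, 1, 9)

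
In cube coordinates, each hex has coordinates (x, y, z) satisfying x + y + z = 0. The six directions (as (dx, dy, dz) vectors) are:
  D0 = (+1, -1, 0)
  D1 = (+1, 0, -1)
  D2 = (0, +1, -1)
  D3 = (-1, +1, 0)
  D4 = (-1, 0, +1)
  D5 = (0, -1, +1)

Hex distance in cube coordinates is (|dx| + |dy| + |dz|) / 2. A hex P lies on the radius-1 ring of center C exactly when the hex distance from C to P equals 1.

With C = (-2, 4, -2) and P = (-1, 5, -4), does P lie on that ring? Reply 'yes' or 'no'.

|px - cx| = |-1 - (-2)| = 1
|py - cy| = |5 - 4| = 1
|pz - cz| = |-4 - (-2)| = 2
distance = (1+1+2)/2 = 4/2 = 2
radius = 1; distance != radius -> no

Answer: no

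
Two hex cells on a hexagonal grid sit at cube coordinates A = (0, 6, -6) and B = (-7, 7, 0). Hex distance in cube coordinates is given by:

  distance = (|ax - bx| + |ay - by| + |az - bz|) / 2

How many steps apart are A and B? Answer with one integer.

Answer: 7

Derivation:
|ax - bx| = |0 - (-7)| = 7
|ay - by| = |6 - 7| = 1
|az - bz| = |-6 - 0| = 6
distance = (7 + 1 + 6) / 2 = 14 / 2 = 7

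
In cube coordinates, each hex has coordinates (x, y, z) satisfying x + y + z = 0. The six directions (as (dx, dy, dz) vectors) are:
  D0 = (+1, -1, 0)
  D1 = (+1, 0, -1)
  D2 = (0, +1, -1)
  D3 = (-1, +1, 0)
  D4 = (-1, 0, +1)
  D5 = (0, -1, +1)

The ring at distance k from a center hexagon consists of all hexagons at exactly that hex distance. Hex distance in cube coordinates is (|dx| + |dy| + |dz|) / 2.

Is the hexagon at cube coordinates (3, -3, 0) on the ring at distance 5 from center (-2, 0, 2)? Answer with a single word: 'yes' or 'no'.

|px - cx| = |3 - (-2)| = 5
|py - cy| = |-3 - 0| = 3
|pz - cz| = |0 - 2| = 2
distance = (5+3+2)/2 = 10/2 = 5
radius = 5; distance == radius -> yes

Answer: yes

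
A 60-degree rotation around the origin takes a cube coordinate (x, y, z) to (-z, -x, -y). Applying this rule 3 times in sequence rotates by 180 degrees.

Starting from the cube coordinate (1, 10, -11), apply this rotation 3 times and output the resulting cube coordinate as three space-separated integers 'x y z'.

Answer: -1 -10 11

Derivation:
Start: (1, 10, -11)
Step 1: (1, 10, -11) -> (-(-11), -(1), -(10)) = (11, -1, -10)
Step 2: (11, -1, -10) -> (-(-10), -(11), -(-1)) = (10, -11, 1)
Step 3: (10, -11, 1) -> (-(1), -(10), -(-11)) = (-1, -10, 11)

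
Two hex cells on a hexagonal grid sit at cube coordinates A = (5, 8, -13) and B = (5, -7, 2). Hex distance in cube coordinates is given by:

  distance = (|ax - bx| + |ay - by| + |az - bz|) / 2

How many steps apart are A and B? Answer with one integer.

Answer: 15

Derivation:
|ax - bx| = |5 - 5| = 0
|ay - by| = |8 - (-7)| = 15
|az - bz| = |-13 - 2| = 15
distance = (0 + 15 + 15) / 2 = 30 / 2 = 15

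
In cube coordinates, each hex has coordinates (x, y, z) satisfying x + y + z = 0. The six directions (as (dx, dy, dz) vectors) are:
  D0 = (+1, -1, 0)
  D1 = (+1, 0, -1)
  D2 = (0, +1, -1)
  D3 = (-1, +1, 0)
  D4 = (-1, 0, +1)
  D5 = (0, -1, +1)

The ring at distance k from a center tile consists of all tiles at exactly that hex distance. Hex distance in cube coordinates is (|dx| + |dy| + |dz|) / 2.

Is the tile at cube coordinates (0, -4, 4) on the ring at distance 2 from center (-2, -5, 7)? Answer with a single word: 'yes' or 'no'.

Answer: no

Derivation:
|px - cx| = |0 - (-2)| = 2
|py - cy| = |-4 - (-5)| = 1
|pz - cz| = |4 - 7| = 3
distance = (2+1+3)/2 = 6/2 = 3
radius = 2; distance != radius -> no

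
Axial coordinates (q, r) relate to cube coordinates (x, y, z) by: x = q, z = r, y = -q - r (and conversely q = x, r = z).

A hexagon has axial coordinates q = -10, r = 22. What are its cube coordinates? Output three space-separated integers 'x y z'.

x = q = -10
z = r = 22
y = -x - z = -(-10) - (22) = -12

Answer: -10 -12 22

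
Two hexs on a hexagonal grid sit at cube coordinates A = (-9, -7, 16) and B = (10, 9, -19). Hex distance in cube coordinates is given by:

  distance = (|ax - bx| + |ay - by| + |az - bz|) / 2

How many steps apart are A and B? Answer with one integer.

|ax - bx| = |-9 - 10| = 19
|ay - by| = |-7 - 9| = 16
|az - bz| = |16 - (-19)| = 35
distance = (19 + 16 + 35) / 2 = 70 / 2 = 35

Answer: 35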